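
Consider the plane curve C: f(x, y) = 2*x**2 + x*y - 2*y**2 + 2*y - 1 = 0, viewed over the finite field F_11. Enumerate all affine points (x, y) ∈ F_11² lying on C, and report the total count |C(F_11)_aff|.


Affine F_11-points: {(4, 5), (4, 9), (5, 2), (5, 7), (6, 1), (6, 3), (8, 7), (8, 9), (9, 3), (9, 8), (10, 1), (10, 5)}; count = 12.

For each of the 121 pairs (x, y) ∈ F_11², evaluate f(x, y) mod 11. Record the zeros.
  x = 0: [0↦10, 1↦10, 2↦6, 3↦9, 4↦8, 5↦3, 6↦5, 7↦3, 8↦8, 9↦9, 10↦6]  zeros at y ∈ ∅
  x = 1: [0↦1, 1↦2, 2↦10, 3↦3, 4↦3, 5↦10, 6↦2, 7↦1, 8↦7, 9↦9, 10↦7]  zeros at y ∈ ∅
  x = 2: [0↦7, 1↦9, 2↦7, 3↦1, 4↦2, 5↦10, 6↦3, 7↦3, 8↦10, 9↦2, 10↦1]  zeros at y ∈ ∅
  x = 3: [0↦6, 1↦9, 2↦8, 3↦3, 4↦5, 5↦3, 6↦8, 7↦9, 8↦6, 9↦10, 10↦10]  zeros at y ∈ ∅
  x = 4: [0↦9, 1↦2, 2↦2, 3↦9, 4↦1, 5↦0, 6↦6, 7↦8, 8↦6, 9↦0, 10↦1]  zeros at y ∈ {5, 9}
  x = 5: [0↦5, 1↦10, 2↦0, 3↦8, 4↦1, 5↦1, 6↦8, 7↦0, 8↦10, 9↦5, 10↦7]  zeros at y ∈ {2, 7}
  x = 6: [0↦5, 1↦0, 2↦2, 3↦0, 4↦5, 5↦6, 6↦3, 7↦7, 8↦7, 9↦3, 10↦6]  zeros at y ∈ {1, 3}
  x = 7: [0↦9, 1↦5, 2↦8, 3↦7, 4↦2, 5↦4, 6↦2, 7↦7, 8↦8, 9↦5, 10↦9]  zeros at y ∈ ∅
  x = 8: [0↦6, 1↦3, 2↦7, 3↦7, 4↦3, 5↦6, 6↦5, 7↦0, 8↦2, 9↦0, 10↦5]  zeros at y ∈ {7, 9}
  x = 9: [0↦7, 1↦5, 2↦10, 3↦0, 4↦8, 5↦1, 6↦1, 7↦8, 8↦0, 9↦10, 10↦5]  zeros at y ∈ {3, 8}
  x = 10: [0↦1, 1↦0, 2↦6, 3↦8, 4↦6, 5↦0, 6↦1, 7↦9, 8↦2, 9↦2, 10↦9]  zeros at y ∈ {1, 5}
Collecting zeros: affine points = {(4, 5), (4, 9), (5, 2), (5, 7), (6, 1), (6, 3), (8, 7), (8, 9), (9, 3), (9, 8), (10, 1), (10, 5)}.
Total count |C(F_11)_aff| = 12.


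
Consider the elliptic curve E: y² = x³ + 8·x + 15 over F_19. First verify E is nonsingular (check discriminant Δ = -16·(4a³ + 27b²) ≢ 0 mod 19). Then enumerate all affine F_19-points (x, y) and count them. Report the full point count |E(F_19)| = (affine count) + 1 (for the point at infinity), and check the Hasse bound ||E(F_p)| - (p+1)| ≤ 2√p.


Affine points = {(1, 9), (1, 10), (2, 1), (2, 18), (3, 3), (3, 16), (4, 4), (4, 15), (5, 3), (5, 16), (11, 3), (11, 16), (13, 6), (13, 13), (18, 5), (18, 14)}; affine count = 16; |E(F_19)| = 17.

Discriminant check: Δ ∝ 4a³ + 27b² = 4·8³ + 27·15² = 4·512 + 27·225 ≡ 10 (mod 19). Nonzero ⇒ E is nonsingular.
For each x ∈ F_19, compute rhs = x³ + 8·x + 15 mod 19, then count y ∈ F_19 with y² ≡ rhs.
  x = 0: rhs = 15, matching y values: none (0 points).
  x = 1: rhs = 5, matching y values: 9, 10 (2 points).
  x = 2: rhs = 1, matching y values: 1, 18 (2 points).
  x = 3: rhs = 9, matching y values: 3, 16 (2 points).
  x = 4: rhs = 16, matching y values: 4, 15 (2 points).
  x = 5: rhs = 9, matching y values: 3, 16 (2 points).
  x = 6: rhs = 13, matching y values: none (0 points).
  x = 7: rhs = 15, matching y values: none (0 points).
  x = 8: rhs = 2, matching y values: none (0 points).
  x = 9: rhs = 18, matching y values: none (0 points).
  x = 10: rhs = 12, matching y values: none (0 points).
  x = 11: rhs = 9, matching y values: 3, 16 (2 points).
  x = 12: rhs = 15, matching y values: none (0 points).
  x = 13: rhs = 17, matching y values: 6, 13 (2 points).
  x = 14: rhs = 2, matching y values: none (0 points).
  x = 15: rhs = 14, matching y values: none (0 points).
  x = 16: rhs = 2, matching y values: none (0 points).
  x = 17: rhs = 10, matching y values: none (0 points).
  x = 18: rhs = 6, matching y values: 5, 14 (2 points).
Total affine count: 16.
Full point count |E(F_19)| = 16 + 1 = 17.
Hasse bound: |17 − (19+1)| = |-3| = 3 ≤ 2√19 ≈ 8.7178 ✓.


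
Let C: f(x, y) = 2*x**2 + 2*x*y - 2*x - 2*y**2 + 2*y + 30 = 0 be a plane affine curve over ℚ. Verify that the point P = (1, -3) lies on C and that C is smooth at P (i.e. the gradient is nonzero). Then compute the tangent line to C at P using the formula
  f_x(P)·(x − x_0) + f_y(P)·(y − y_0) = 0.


Tangent line at P: -4*x + 16*y + 52 = 0.

Step 1: f(1, -3) = 0, so P lies on C.
Step 2: partial derivatives
  f_x(x, y) = 4*x + 2*y - 2, f_y(x, y) = 2*x - 4*y + 2.
  f_x(P) = -4, f_y(P) = 16 (gradient nonzero, so P is smooth).
Step 3: tangent line at P: -4·(x − 1) + 16·(y − -3) = 0.
Expanding: -4*x + 16*y + 52 = 0.


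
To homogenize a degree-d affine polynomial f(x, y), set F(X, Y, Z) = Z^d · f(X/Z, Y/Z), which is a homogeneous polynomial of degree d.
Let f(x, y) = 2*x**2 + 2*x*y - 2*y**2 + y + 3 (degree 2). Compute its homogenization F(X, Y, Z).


F(X, Y, Z) = 2*X**2 + 2*X*Y - 2*Y**2 + Y*Z + 3*Z**2

deg(f) = 2.
Substitute x = X/Z, y = Y/Z into f, then multiply by Z^2.
  monomial 2·x^2·y^0 ↦ 2·X^2·Y^0·Z^0.
  monomial 2·x^1·y^1 ↦ 2·X^1·Y^1·Z^0.
  monomial -2·x^0·y^2 ↦ -2·X^0·Y^2·Z^0.
  monomial 1·x^0·y^1 ↦ 1·X^0·Y^1·Z^1.
  monomial 3·x^0·y^0 ↦ 3·X^0·Y^0·Z^2.
Collecting: F(X, Y, Z) = 2*X**2 + 2*X*Y - 2*Y**2 + Y*Z + 3*Z**2.


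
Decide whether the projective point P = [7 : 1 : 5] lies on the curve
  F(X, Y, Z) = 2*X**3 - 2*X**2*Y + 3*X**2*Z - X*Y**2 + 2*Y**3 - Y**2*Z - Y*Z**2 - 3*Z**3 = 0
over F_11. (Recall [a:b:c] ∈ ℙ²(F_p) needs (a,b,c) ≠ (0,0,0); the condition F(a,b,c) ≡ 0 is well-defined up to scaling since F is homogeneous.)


F(7,1,5) ≡ 0 (mod 11); P is on the curve.

Evaluate F(7, 1, 5) term-by-term (mod 11).
  2*X**3 ↦ 2·343·1·1 = 686
  -2*X**2*Y ↦ -2·49·1·1 = -98
  3*X**2*Z ↦ 3·49·1·5 = 735
  -X*Y**2 ↦ -1·7·1·1 = -7
  2*Y**3 ↦ 2·1·1·1 = 2
  -Y**2*Z ↦ -1·1·1·5 = -5
  -Y*Z**2 ↦ -1·1·1·25 = -25
  -3*Z**3 ↦ -3·1·1·125 = -375
Sum: F(7, 1, 5) = (686) + (-98) + (735) + (-7) + (2) + (-5) + (-25) + (-375) = 913.
Reducing mod 11: 913 ≡ 0 (mod 11).
Since F(a, b, c) ≡ 0 (mod 11), P lies on the curve.


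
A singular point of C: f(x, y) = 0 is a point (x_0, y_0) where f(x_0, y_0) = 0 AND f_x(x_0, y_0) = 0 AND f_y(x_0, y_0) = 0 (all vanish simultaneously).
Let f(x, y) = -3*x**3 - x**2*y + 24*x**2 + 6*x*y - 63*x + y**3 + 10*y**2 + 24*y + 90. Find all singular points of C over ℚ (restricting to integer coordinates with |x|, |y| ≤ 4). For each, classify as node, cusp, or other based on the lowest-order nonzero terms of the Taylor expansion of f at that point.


Singular points: {(3, -3)}; classification: cusp.

Compute partial derivatives:
  f_x = -9*x**2 - 2*x*y + 48*x + 6*y - 63.
  f_y = -x**2 + 6*x + 3*y**2 + 20*y + 24.
Scan x_0 ∈ {−4, ..., 4}. For each x_0, f_y(x_0, y) is a polynomial in y; find its integer roots y ∈ {−4, ..., 4}, then test f_x and f at those candidates.
  x = -4: f_y(-4, y) = 3*y**2 + 20*y - 16; no integer root y with |y| ≤ 4.
  x = -3: f_y(-3, y) = 3*y**2 + 20*y - 3; no integer root y with |y| ≤ 4.
  x = -2: f_y(-2, y) = 3*y**2 + 20*y + 8; no integer root y with |y| ≤ 4.
  x = -1: f_y(-1, y) = 3*y**2 + 20*y + 17; vanishes at y ∈ {-1}. (-1, -1): f_x = -128 ≠ 0.
  x = 0: f_y(0, y) = 3*y**2 + 20*y + 24; no integer root y with |y| ≤ 4.
  x = 1: f_y(1, y) = 3*y**2 + 20*y + 29; no integer root y with |y| ≤ 4.
  x = 2: f_y(2, y) = 3*y**2 + 20*y + 32; vanishes at y ∈ {-4}. (2, -4): f_x = -11 ≠ 0.
  x = 3: f_y(3, y) = 3*y**2 + 20*y + 33; vanishes at y ∈ {-3}. (3, -3): f_x = 0, f = 0 — SINGULAR.
  x = 4: f_y(4, y) = 3*y**2 + 20*y + 32; vanishes at y ∈ {-4}. (4, -4): f_x = -7 ≠ 0.
Only singular point on the grid: (3, -3).
Classify: substitute x = 3 + u, y = -3 + v and expand: f = -3*u**3 - u**2*v + v**3 + v**2.
No constant or linear terms (consistent with a singular point). Quadratic part: v**2. Cubic part: -3*u**3 - u**2*v + v**3.
The quadratic part v**2 is a perfect square, so there is a single (double) tangent line v = 0, i.e. y = -3. Restricting the cubic part to that line (v = 0) leaves -3*u**3 ≠ 0, so f is not divisible by v and the branch is v² ≈ 3*u**3 to lowest order — this is a cusp.
Classification: cusp.


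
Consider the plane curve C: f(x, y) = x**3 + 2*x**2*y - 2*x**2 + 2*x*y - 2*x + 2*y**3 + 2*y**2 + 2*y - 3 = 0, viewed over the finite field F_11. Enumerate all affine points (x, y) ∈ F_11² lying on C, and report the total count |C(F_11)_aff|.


Affine F_11-points: {(0, 4), (2, 1), (2, 4), (2, 5), (3, 0), (3, 4), (3, 6), (5, 10), (6, 8)}; count = 9.

For each of the 121 pairs (x, y) ∈ F_11², evaluate f(x, y) mod 11. Record the zeros.
  x = 0: [0↦8, 1↦3, 2↦3, 3↦9, 4↦0, 5↦10, 6↦7, 7↦3, 8↦10, 9↦7, 10↦6]  zeros at y ∈ {4}
  x = 1: [0↦5, 1↦4, 2↦8, 3↦7, 4↦2, 5↦5, 6↦6, 7↦6, 8↦6, 9↦7, 10↦10]  zeros at y ∈ ∅
  x = 2: [0↦4, 1↦0, 2↦1, 3↦8, 4↦0, 5↦0, 6↦9, 7↦6, 8↦3, 9↦1, 10↦1]  zeros at y ∈ {1, 4, 5}
  x = 3: [0↦0, 1↦8, 2↦10, 3↦7, 4↦0, 5↦1, 6↦0, 7↦9, 8↦7, 9↦6, 10↦7]  zeros at y ∈ {0, 4, 6}
  x = 4: [0↦10, 1↦1, 2↦8, 3↦10, 4↦8, 5↦3, 6↦7, 7↦10, 8↦2, 9↦6, 10↦1]  zeros at y ∈ ∅
  x = 5: [0↦7, 1↦7, 2↦1, 3↦1, 4↦8, 5↦1, 6↦3, 7↦4, 8↦5, 9↦7, 10↦0]  zeros at y ∈ {10}
  x = 6: [0↦8, 1↦10, 2↦6, 3↦8, 4↦6, 5↦1, 6↦5, 7↦8, 8↦0, 9↦4, 10↦10]  zeros at y ∈ {8}
  x = 7: [0↦8, 1↦5, 2↦7, 3↦4, 4↦8, 5↦9, 6↦8, 7↦6, 8↦4, 9↦3, 10↦4]  zeros at y ∈ ∅
  x = 8: [0↦2, 1↦9, 2↦10, 3↦6, 4↦9, 5↦9, 6↦7, 7↦4, 8↦1, 9↦10, 10↦10]  zeros at y ∈ ∅
  x = 9: [0↦7, 1↦6, 2↦10, 3↦9, 4↦4, 5↦7, 6↦8, 7↦8, 8↦8, 9↦9, 10↦1]  zeros at y ∈ ∅
  x = 10: [0↦7, 1↦2, 2↦2, 3↦8, 4↦10, 5↦9, 6↦6, 7↦2, 8↦9, 9↦6, 10↦5]  zeros at y ∈ ∅
Collecting zeros: affine points = {(0, 4), (2, 1), (2, 4), (2, 5), (3, 0), (3, 4), (3, 6), (5, 10), (6, 8)}.
Total count |C(F_11)_aff| = 9.


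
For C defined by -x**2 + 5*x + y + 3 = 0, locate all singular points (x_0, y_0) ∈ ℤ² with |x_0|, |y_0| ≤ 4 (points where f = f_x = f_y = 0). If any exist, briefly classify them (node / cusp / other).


No singular points in the scanned grid; C is smooth there.

Compute partial derivatives:
  f_x = 5 - 2*x.
  f_y = 1.
f_y = 1 is a nonzero constant, so f_y never vanishes: no point (x, y) can satisfy f = f_x = f_y = 0. In particular no (x, y) ∈ {−4, ..., 4}² is singular; the curve is smooth.


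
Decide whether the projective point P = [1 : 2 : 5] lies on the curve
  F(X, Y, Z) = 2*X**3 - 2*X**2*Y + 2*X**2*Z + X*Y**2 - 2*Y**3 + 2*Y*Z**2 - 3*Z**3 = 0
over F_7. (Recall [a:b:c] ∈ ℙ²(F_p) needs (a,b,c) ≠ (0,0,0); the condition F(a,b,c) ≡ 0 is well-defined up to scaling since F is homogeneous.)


F(1,2,5) ≡ 1 (mod 7); P is NOT on the curve.

Evaluate F(1, 2, 5) term-by-term (mod 7).
  2*X**3 ↦ 2·1·1·1 = 2
  -2*X**2*Y ↦ -2·1·2·1 = -4
  2*X**2*Z ↦ 2·1·1·5 = 10
  X*Y**2 ↦ 1·1·4·1 = 4
  -2*Y**3 ↦ -2·1·8·1 = -16
  2*Y*Z**2 ↦ 2·1·2·25 = 100
  -3*Z**3 ↦ -3·1·1·125 = -375
Sum: F(1, 2, 5) = (2) + (-4) + (10) + (4) + (-16) + (100) + (-375) = -279.
Reducing mod 7: -279 ≡ 1 (mod 7).
Since F(a, b, c) ≡ 1 ≠ 0 (mod 7), P does NOT lie on the curve.


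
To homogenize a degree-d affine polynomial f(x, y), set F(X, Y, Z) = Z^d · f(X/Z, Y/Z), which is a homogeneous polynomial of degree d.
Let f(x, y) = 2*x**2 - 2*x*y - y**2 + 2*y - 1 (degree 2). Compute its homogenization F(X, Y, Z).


F(X, Y, Z) = 2*X**2 - 2*X*Y - Y**2 + 2*Y*Z - Z**2

deg(f) = 2.
Substitute x = X/Z, y = Y/Z into f, then multiply by Z^2.
  monomial 2·x^2·y^0 ↦ 2·X^2·Y^0·Z^0.
  monomial -2·x^1·y^1 ↦ -2·X^1·Y^1·Z^0.
  monomial -1·x^0·y^2 ↦ -1·X^0·Y^2·Z^0.
  monomial 2·x^0·y^1 ↦ 2·X^0·Y^1·Z^1.
  monomial -1·x^0·y^0 ↦ -1·X^0·Y^0·Z^2.
Collecting: F(X, Y, Z) = 2*X**2 - 2*X*Y - Y**2 + 2*Y*Z - Z**2.


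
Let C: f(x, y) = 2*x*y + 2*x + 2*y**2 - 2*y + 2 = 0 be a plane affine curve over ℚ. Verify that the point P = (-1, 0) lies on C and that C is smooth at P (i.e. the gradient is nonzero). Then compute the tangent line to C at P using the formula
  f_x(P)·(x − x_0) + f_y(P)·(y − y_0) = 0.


Tangent line at P: 2*x - 4*y + 2 = 0.

Step 1: f(-1, 0) = 0, so P lies on C.
Step 2: partial derivatives
  f_x(x, y) = 2*y + 2, f_y(x, y) = 2*x + 4*y - 2.
  f_x(P) = 2, f_y(P) = -4 (gradient nonzero, so P is smooth).
Step 3: tangent line at P: 2·(x − -1) + -4·(y − 0) = 0.
Expanding: 2*x - 4*y + 2 = 0.


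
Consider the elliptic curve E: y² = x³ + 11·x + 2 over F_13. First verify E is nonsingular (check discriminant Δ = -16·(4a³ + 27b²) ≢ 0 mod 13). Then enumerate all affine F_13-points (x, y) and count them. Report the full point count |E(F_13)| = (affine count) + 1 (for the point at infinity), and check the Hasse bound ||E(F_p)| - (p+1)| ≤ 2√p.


Affine points = {(1, 1), (1, 12), (3, 6), (3, 7), (5, 0), (8, 2), (8, 11), (12, 4), (12, 9)}; affine count = 9; |E(F_13)| = 10.

Discriminant check: Δ ∝ 4a³ + 27b² = 4·11³ + 27·2² = 4·1331 + 27·4 ≡ 11 (mod 13). Nonzero ⇒ E is nonsingular.
For each x ∈ F_13, compute rhs = x³ + 11·x + 2 mod 13, then count y ∈ F_13 with y² ≡ rhs.
  x = 0: rhs = 2, matching y values: none (0 points).
  x = 1: rhs = 1, matching y values: 1, 12 (2 points).
  x = 2: rhs = 6, matching y values: none (0 points).
  x = 3: rhs = 10, matching y values: 6, 7 (2 points).
  x = 4: rhs = 6, matching y values: none (0 points).
  x = 5: rhs = 0, matching y values: 0 (1 points).
  x = 6: rhs = 11, matching y values: none (0 points).
  x = 7: rhs = 6, matching y values: none (0 points).
  x = 8: rhs = 4, matching y values: 2, 11 (2 points).
  x = 9: rhs = 11, matching y values: none (0 points).
  x = 10: rhs = 7, matching y values: none (0 points).
  x = 11: rhs = 11, matching y values: none (0 points).
  x = 12: rhs = 3, matching y values: 4, 9 (2 points).
Total affine count: 9.
Full point count |E(F_13)| = 9 + 1 = 10.
Hasse bound: |10 − (13+1)| = |-4| = 4 ≤ 2√13 ≈ 7.2111 ✓.


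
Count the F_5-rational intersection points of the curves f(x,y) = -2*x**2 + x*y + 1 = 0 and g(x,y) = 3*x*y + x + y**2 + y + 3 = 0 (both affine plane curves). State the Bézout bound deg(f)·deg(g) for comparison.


Common zeros: {(4, 4)}; count = 1; Bézout bound = 4.

deg(f) = 2, deg(g) = 2, so Bézout bound = 4.
Scan x ∈ F_5. For each x, list the y ∈ F_5 with f(x, y) ≡ 0 and those with g(x, y) ≡ 0 (mod 5); the common zeros in that column are the intersection.
  x = 0: f ≡ 0 at y ∈ ∅; g ≡ 0 at y ∈ {1, 3}; common: ∅.
  x = 1: f ≡ 0 at y ∈ {1}; g ≡ 0 at y ∈ {3}; common: ∅.
  x = 2: f ≡ 0 at y ∈ {1}; g ≡ 0 at y ∈ {0, 3}; common: ∅.
  x = 3: f ≡ 0 at y ∈ {4}; g ≡ 0 at y ∈ {2, 3}; common: ∅.
  x = 4: f ≡ 0 at y ∈ {4}; g ≡ 0 at y ∈ {3, 4}; common: {4}.
Collecting: common zeros = {(4, 4)}, so the count is 1.
Comparison with the Bézout bound: 1 ≤ 4 = deg(f)·deg(g), as expected for curves with no common component (the affine F_5-count falls short of the bound because intersections may lie at infinity, over extension fields, or carry multiplicity).


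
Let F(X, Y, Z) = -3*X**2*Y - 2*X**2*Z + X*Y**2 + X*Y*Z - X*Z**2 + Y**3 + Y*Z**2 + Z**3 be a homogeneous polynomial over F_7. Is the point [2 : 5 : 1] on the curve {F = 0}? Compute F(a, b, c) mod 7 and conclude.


F(2,5,1) ≡ 2 (mod 7); P is NOT on the curve.

Evaluate F(2, 5, 1) term-by-term (mod 7).
  -3*X**2*Y ↦ -3·4·5·1 = -60
  -2*X**2*Z ↦ -2·4·1·1 = -8
  X*Y**2 ↦ 1·2·25·1 = 50
  X*Y*Z ↦ 1·2·5·1 = 10
  -X*Z**2 ↦ -1·2·1·1 = -2
  Y**3 ↦ 1·1·125·1 = 125
  Y*Z**2 ↦ 1·1·5·1 = 5
  Z**3 ↦ 1·1·1·1 = 1
Sum: F(2, 5, 1) = (-60) + (-8) + (50) + (10) + (-2) + (125) + (5) + (1) = 121.
Reducing mod 7: 121 ≡ 2 (mod 7).
Since F(a, b, c) ≡ 2 ≠ 0 (mod 7), P does NOT lie on the curve.


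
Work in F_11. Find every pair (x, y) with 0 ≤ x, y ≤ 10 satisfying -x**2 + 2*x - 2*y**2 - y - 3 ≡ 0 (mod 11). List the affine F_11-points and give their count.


Affine F_11-points: {(4, 0), (4, 5), (5, 8), (6, 7), (6, 9), (7, 7), (7, 9), (8, 8), (9, 0), (9, 5)}; count = 10.

For each of the 121 pairs (x, y) ∈ F_11², evaluate f(x, y) mod 11. Record the zeros.
  x = 0: [0↦8, 1↦5, 2↦9, 3↦9, 4↦5, 5↦8, 6↦7, 7↦2, 8↦4, 9↦2, 10↦7]  zeros at y ∈ ∅
  x = 1: [0↦9, 1↦6, 2↦10, 3↦10, 4↦6, 5↦9, 6↦8, 7↦3, 8↦5, 9↦3, 10↦8]  zeros at y ∈ ∅
  x = 2: [0↦8, 1↦5, 2↦9, 3↦9, 4↦5, 5↦8, 6↦7, 7↦2, 8↦4, 9↦2, 10↦7]  zeros at y ∈ ∅
  x = 3: [0↦5, 1↦2, 2↦6, 3↦6, 4↦2, 5↦5, 6↦4, 7↦10, 8↦1, 9↦10, 10↦4]  zeros at y ∈ ∅
  x = 4: [0↦0, 1↦8, 2↦1, 3↦1, 4↦8, 5↦0, 6↦10, 7↦5, 8↦7, 9↦5, 10↦10]  zeros at y ∈ {0, 5}
  x = 5: [0↦4, 1↦1, 2↦5, 3↦5, 4↦1, 5↦4, 6↦3, 7↦9, 8↦0, 9↦9, 10↦3]  zeros at y ∈ {8}
  x = 6: [0↦6, 1↦3, 2↦7, 3↦7, 4↦3, 5↦6, 6↦5, 7↦0, 8↦2, 9↦0, 10↦5]  zeros at y ∈ {7, 9}
  x = 7: [0↦6, 1↦3, 2↦7, 3↦7, 4↦3, 5↦6, 6↦5, 7↦0, 8↦2, 9↦0, 10↦5]  zeros at y ∈ {7, 9}
  x = 8: [0↦4, 1↦1, 2↦5, 3↦5, 4↦1, 5↦4, 6↦3, 7↦9, 8↦0, 9↦9, 10↦3]  zeros at y ∈ {8}
  x = 9: [0↦0, 1↦8, 2↦1, 3↦1, 4↦8, 5↦0, 6↦10, 7↦5, 8↦7, 9↦5, 10↦10]  zeros at y ∈ {0, 5}
  x = 10: [0↦5, 1↦2, 2↦6, 3↦6, 4↦2, 5↦5, 6↦4, 7↦10, 8↦1, 9↦10, 10↦4]  zeros at y ∈ ∅
Collecting zeros: affine points = {(4, 0), (4, 5), (5, 8), (6, 7), (6, 9), (7, 7), (7, 9), (8, 8), (9, 0), (9, 5)}.
Total count |C(F_11)_aff| = 10.


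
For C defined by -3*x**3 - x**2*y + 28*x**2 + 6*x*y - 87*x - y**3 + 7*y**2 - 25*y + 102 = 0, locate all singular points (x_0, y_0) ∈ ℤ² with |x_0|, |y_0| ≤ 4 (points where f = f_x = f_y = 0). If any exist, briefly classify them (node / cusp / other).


Singular points: {(3, 2)}; classification: node.

Compute partial derivatives:
  f_x = -9*x**2 - 2*x*y + 56*x + 6*y - 87.
  f_y = -x**2 + 6*x - 3*y**2 + 14*y - 25.
Scan x_0 ∈ {−4, ..., 4}. For each x_0, f_y(x_0, y) is a polynomial in y; find its integer roots y ∈ {−4, ..., 4}, then test f_x and f at those candidates.
  x = -4: f_y(-4, y) = -3*y**2 + 14*y - 65; no integer root y with |y| ≤ 4.
  x = -3: f_y(-3, y) = -3*y**2 + 14*y - 52; no integer root y with |y| ≤ 4.
  x = -2: f_y(-2, y) = -3*y**2 + 14*y - 41; no integer root y with |y| ≤ 4.
  x = -1: f_y(-1, y) = -3*y**2 + 14*y - 32; no integer root y with |y| ≤ 4.
  x = 0: f_y(0, y) = -3*y**2 + 14*y - 25; no integer root y with |y| ≤ 4.
  x = 1: f_y(1, y) = -3*y**2 + 14*y - 20; no integer root y with |y| ≤ 4.
  x = 2: f_y(2, y) = -3*y**2 + 14*y - 17; no integer root y with |y| ≤ 4.
  x = 3: f_y(3, y) = -3*y**2 + 14*y - 16; vanishes at y ∈ {2}. (3, 2): f_x = 0, f = 0 — SINGULAR.
  x = 4: f_y(4, y) = -3*y**2 + 14*y - 17; no integer root y with |y| ≤ 4.
Only singular point on the grid: (3, 2).
Classify: substitute x = 3 + u, y = 2 + v and expand: f = -3*u**3 - u**2*v - u**2 - v**3 + v**2.
No constant or linear terms (consistent with a singular point). Quadratic part: -u**2 + v**2. Cubic part: -3*u**3 - u**2*v - v**3.
The quadratic part v**2 - u**2 = (v − u)(v + u) splits into two distinct linear factors, so there are two distinct tangent lines y − 2 = ±(x − 3) — this is a node (ordinary double point).
Classification: node.


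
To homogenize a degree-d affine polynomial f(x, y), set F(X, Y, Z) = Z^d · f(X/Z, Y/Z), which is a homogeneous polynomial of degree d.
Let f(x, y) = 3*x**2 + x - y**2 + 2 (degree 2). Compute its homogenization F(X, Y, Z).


F(X, Y, Z) = 3*X**2 + X*Z - Y**2 + 2*Z**2

deg(f) = 2.
Substitute x = X/Z, y = Y/Z into f, then multiply by Z^2.
  monomial 3·x^2·y^0 ↦ 3·X^2·Y^0·Z^0.
  monomial 1·x^1·y^0 ↦ 1·X^1·Y^0·Z^1.
  monomial -1·x^0·y^2 ↦ -1·X^0·Y^2·Z^0.
  monomial 2·x^0·y^0 ↦ 2·X^0·Y^0·Z^2.
Collecting: F(X, Y, Z) = 3*X**2 + X*Z - Y**2 + 2*Z**2.


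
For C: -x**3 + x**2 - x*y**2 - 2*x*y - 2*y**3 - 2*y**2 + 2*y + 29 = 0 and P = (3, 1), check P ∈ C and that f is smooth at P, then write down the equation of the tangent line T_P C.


Tangent line at P: -24*x - 20*y + 92 = 0.

Step 1: f(3, 1) = 0, so P lies on C.
Step 2: partial derivatives
  f_x(x, y) = -3*x**2 + 2*x - y**2 - 2*y, f_y(x, y) = -2*x*y - 2*x - 6*y**2 - 4*y + 2.
  f_x(P) = -24, f_y(P) = -20 (gradient nonzero, so P is smooth).
Step 3: tangent line at P: -24·(x − 3) + -20·(y − 1) = 0.
Expanding: -24*x - 20*y + 92 = 0.


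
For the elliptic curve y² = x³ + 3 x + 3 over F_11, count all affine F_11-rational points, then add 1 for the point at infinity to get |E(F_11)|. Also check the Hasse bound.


Affine points = {(0, 5), (0, 6), (5, 0), (7, 2), (7, 9), (8, 0), (9, 0)}; affine count = 7; |E(F_11)| = 8.

Discriminant check: Δ ∝ 4a³ + 27b² = 4·3³ + 27·3² = 4·27 + 27·9 ≡ 10 (mod 11). Nonzero ⇒ E is nonsingular.
For each x ∈ F_11, compute rhs = x³ + 3·x + 3 mod 11, then count y ∈ F_11 with y² ≡ rhs.
  x = 0: rhs = 3, matching y values: 5, 6 (2 points).
  x = 1: rhs = 7, matching y values: none (0 points).
  x = 2: rhs = 6, matching y values: none (0 points).
  x = 3: rhs = 6, matching y values: none (0 points).
  x = 4: rhs = 2, matching y values: none (0 points).
  x = 5: rhs = 0, matching y values: 0 (1 points).
  x = 6: rhs = 6, matching y values: none (0 points).
  x = 7: rhs = 4, matching y values: 2, 9 (2 points).
  x = 8: rhs = 0, matching y values: 0 (1 points).
  x = 9: rhs = 0, matching y values: 0 (1 points).
  x = 10: rhs = 10, matching y values: none (0 points).
Total affine count: 7.
Full point count |E(F_11)| = 7 + 1 = 8.
Hasse bound: |8 − (11+1)| = |-4| = 4 ≤ 2√11 ≈ 6.6332 ✓.


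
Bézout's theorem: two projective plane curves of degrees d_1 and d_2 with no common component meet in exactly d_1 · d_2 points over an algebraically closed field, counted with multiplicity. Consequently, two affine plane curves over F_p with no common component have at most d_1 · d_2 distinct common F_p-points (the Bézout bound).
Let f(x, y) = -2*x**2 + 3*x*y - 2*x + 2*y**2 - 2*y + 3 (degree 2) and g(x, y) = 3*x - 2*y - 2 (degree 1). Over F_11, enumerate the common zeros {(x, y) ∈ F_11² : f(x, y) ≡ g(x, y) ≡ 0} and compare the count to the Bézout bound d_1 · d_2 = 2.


Common zeros: {(1, 6)}; count = 1; Bézout bound = 2.

deg(f) = 2, deg(g) = 1, so Bézout bound = 2.
Scan x ∈ F_11. For each x, list the y ∈ F_11 with f(x, y) ≡ 0 and those with g(x, y) ≡ 0 (mod 11); the common zeros in that column are the intersection.
  x = 0: f ≡ 0 at y ∈ ∅; g ≡ 0 at y ∈ {10}; common: ∅.
  x = 1: f ≡ 0 at y ∈ {6, 10}; g ≡ 0 at y ∈ {6}; common: {6}.
  x = 2: f ≡ 0 at y ∈ {10}; g ≡ 0 at y ∈ {2}; common: ∅.
  x = 3: f ≡ 0 at y ∈ ∅; g ≡ 0 at y ∈ {9}; common: ∅.
  x = 4: f ≡ 0 at y ∈ {3}; g ≡ 0 at y ∈ {5}; common: ∅.
  x = 5: f ≡ 0 at y ∈ {3, 7}; g ≡ 0 at y ∈ {1}; common: ∅.
  x = 6: f ≡ 0 at y ∈ ∅; g ≡ 0 at y ∈ {8}; common: ∅.
  x = 7: f ≡ 0 at y ∈ {1, 6}; g ≡ 0 at y ∈ {4}; common: ∅.
  x = 8: f ≡ 0 at y ∈ ∅; g ≡ 0 at y ∈ {0}; common: ∅.
  x = 9: f ≡ 0 at y ∈ ∅; g ≡ 0 at y ∈ {7}; common: ∅.
  x = 10: f ≡ 0 at y ∈ {1, 7}; g ≡ 0 at y ∈ {3}; common: ∅.
Collecting: common zeros = {(1, 6)}, so the count is 1.
Comparison with the Bézout bound: 1 ≤ 2 = deg(f)·deg(g), as expected for curves with no common component (the affine F_11-count falls short of the bound because intersections may lie at infinity, over extension fields, or carry multiplicity).


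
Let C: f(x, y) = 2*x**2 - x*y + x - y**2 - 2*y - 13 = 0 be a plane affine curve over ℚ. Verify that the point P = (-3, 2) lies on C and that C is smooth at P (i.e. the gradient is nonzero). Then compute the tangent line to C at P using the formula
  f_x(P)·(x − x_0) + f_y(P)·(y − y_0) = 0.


Tangent line at P: -13*x - 3*y - 33 = 0.

Step 1: f(-3, 2) = 0, so P lies on C.
Step 2: partial derivatives
  f_x(x, y) = 4*x - y + 1, f_y(x, y) = -x - 2*y - 2.
  f_x(P) = -13, f_y(P) = -3 (gradient nonzero, so P is smooth).
Step 3: tangent line at P: -13·(x − -3) + -3·(y − 2) = 0.
Expanding: -13*x - 3*y - 33 = 0.


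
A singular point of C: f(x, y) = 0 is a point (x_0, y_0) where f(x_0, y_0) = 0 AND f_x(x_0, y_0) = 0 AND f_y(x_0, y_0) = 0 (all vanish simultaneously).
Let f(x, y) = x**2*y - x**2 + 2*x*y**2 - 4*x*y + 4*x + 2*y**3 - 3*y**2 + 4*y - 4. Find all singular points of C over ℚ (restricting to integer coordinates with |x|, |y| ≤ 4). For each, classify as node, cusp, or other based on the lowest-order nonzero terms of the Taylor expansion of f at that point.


Singular points: {(2, 0)}; classification: node.

Compute partial derivatives:
  f_x = 2*x*y - 2*x + 2*y**2 - 4*y + 4.
  f_y = x**2 + 4*x*y - 4*x + 6*y**2 - 6*y + 4.
Scan x_0 ∈ {−4, ..., 4}. For each x_0, f_y(x_0, y) is a polynomial in y; find its integer roots y ∈ {−4, ..., 4}, then test f_x and f at those candidates.
  x = -4: f_y(-4, y) = 6*y**2 - 22*y + 36; no integer root y with |y| ≤ 4.
  x = -3: f_y(-3, y) = 6*y**2 - 18*y + 25; no integer root y with |y| ≤ 4.
  x = -2: f_y(-2, y) = 6*y**2 - 14*y + 16; no integer root y with |y| ≤ 4.
  x = -1: f_y(-1, y) = 6*y**2 - 10*y + 9; no integer root y with |y| ≤ 4.
  x = 0: f_y(0, y) = 6*y**2 - 6*y + 4; no integer root y with |y| ≤ 4.
  x = 1: f_y(1, y) = 6*y**2 - 2*y + 1; no integer root y with |y| ≤ 4.
  x = 2: f_y(2, y) = 6*y**2 + 2*y; vanishes at y ∈ {0}. (2, 0): f_x = 0, f = 0 — SINGULAR.
  x = 3: f_y(3, y) = 6*y**2 + 6*y + 1; no integer root y with |y| ≤ 4.
  x = 4: f_y(4, y) = 6*y**2 + 10*y + 4; vanishes at y ∈ {-1}. (4, -1): f_x = -6 ≠ 0.
Only singular point on the grid: (2, 0).
Classify: substitute x = 2 + u, y = 0 + v and expand: f = u**2*v - u**2 + 2*u*v**2 + 2*v**3 + v**2.
No constant or linear terms (consistent with a singular point). Quadratic part: -u**2 + v**2. Cubic part: u**2*v + 2*u*v**2 + 2*v**3.
The quadratic part v**2 - u**2 = (v − u)(v + u) splits into two distinct linear factors, so there are two distinct tangent lines y − 0 = ±(x − 2) — this is a node (ordinary double point).
Classification: node.


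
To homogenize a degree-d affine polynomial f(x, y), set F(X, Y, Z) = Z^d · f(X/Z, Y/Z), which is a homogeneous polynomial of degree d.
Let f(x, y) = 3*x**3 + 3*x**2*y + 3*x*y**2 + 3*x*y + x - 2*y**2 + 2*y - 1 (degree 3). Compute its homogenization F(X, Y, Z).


F(X, Y, Z) = 3*X**3 + 3*X**2*Y + 3*X*Y**2 + 3*X*Y*Z + X*Z**2 - 2*Y**2*Z + 2*Y*Z**2 - Z**3

deg(f) = 3.
Substitute x = X/Z, y = Y/Z into f, then multiply by Z^3.
  monomial 3·x^3·y^0 ↦ 3·X^3·Y^0·Z^0.
  monomial 3·x^2·y^1 ↦ 3·X^2·Y^1·Z^0.
  monomial 3·x^1·y^2 ↦ 3·X^1·Y^2·Z^0.
  monomial 3·x^1·y^1 ↦ 3·X^1·Y^1·Z^1.
  monomial 1·x^1·y^0 ↦ 1·X^1·Y^0·Z^2.
  monomial -2·x^0·y^2 ↦ -2·X^0·Y^2·Z^1.
  monomial 2·x^0·y^1 ↦ 2·X^0·Y^1·Z^2.
  monomial -1·x^0·y^0 ↦ -1·X^0·Y^0·Z^3.
Collecting: F(X, Y, Z) = 3*X**3 + 3*X**2*Y + 3*X*Y**2 + 3*X*Y*Z + X*Z**2 - 2*Y**2*Z + 2*Y*Z**2 - Z**3.


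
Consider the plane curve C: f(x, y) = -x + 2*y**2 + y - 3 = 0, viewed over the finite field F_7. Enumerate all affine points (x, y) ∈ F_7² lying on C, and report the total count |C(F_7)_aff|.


Affine F_7-points: {(0, 1), (0, 2), (3, 5), (4, 0), (4, 3), (5, 4), (5, 6)}; count = 7.

For each of the 49 pairs (x, y) ∈ F_7², evaluate f(x, y) mod 7. Record the zeros.
  x = 0: [0↦4, 1↦0, 2↦0, 3↦4, 4↦5, 5↦3, 6↦5]  zeros at y ∈ {1, 2}
  x = 1: [0↦3, 1↦6, 2↦6, 3↦3, 4↦4, 5↦2, 6↦4]  zeros at y ∈ ∅
  x = 2: [0↦2, 1↦5, 2↦5, 3↦2, 4↦3, 5↦1, 6↦3]  zeros at y ∈ ∅
  x = 3: [0↦1, 1↦4, 2↦4, 3↦1, 4↦2, 5↦0, 6↦2]  zeros at y ∈ {5}
  x = 4: [0↦0, 1↦3, 2↦3, 3↦0, 4↦1, 5↦6, 6↦1]  zeros at y ∈ {0, 3}
  x = 5: [0↦6, 1↦2, 2↦2, 3↦6, 4↦0, 5↦5, 6↦0]  zeros at y ∈ {4, 6}
  x = 6: [0↦5, 1↦1, 2↦1, 3↦5, 4↦6, 5↦4, 6↦6]  zeros at y ∈ ∅
Collecting zeros: affine points = {(0, 1), (0, 2), (3, 5), (4, 0), (4, 3), (5, 4), (5, 6)}.
Total count |C(F_7)_aff| = 7.


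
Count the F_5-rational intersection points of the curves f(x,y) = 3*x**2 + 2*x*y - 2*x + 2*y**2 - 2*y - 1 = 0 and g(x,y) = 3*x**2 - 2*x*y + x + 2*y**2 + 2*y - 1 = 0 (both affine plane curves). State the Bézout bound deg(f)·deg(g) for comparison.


Common zeros: {(3, 3)}; count = 1; Bézout bound = 4.

deg(f) = 2, deg(g) = 2, so Bézout bound = 4.
Scan x ∈ F_5. For each x, list the y ∈ F_5 with f(x, y) ≡ 0 and those with g(x, y) ≡ 0 (mod 5); the common zeros in that column are the intersection.
  x = 0: f ≡ 0 at y ∈ ∅; g ≡ 0 at y ∈ ∅; common: ∅.
  x = 1: f ≡ 0 at y ∈ {0}; g ≡ 0 at y ∈ {1, 4}; common: ∅.
  x = 2: f ≡ 0 at y ∈ ∅; g ≡ 0 at y ∈ {3}; common: ∅.
  x = 3: f ≡ 0 at y ∈ {0, 3}; g ≡ 0 at y ∈ {3, 4}; common: {3}.
  x = 4: f ≡ 0 at y ∈ {3, 4}; g ≡ 0 at y ∈ ∅; common: ∅.
Collecting: common zeros = {(3, 3)}, so the count is 1.
Comparison with the Bézout bound: 1 ≤ 4 = deg(f)·deg(g), as expected for curves with no common component (the affine F_5-count falls short of the bound because intersections may lie at infinity, over extension fields, or carry multiplicity).


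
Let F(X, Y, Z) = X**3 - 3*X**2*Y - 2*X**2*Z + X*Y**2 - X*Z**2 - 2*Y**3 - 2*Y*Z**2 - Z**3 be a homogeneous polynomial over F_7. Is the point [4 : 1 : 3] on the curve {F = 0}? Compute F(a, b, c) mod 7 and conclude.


F(4,1,3) ≡ 2 (mod 7); P is NOT on the curve.

Evaluate F(4, 1, 3) term-by-term (mod 7).
  X**3 ↦ 1·64·1·1 = 64
  -3*X**2*Y ↦ -3·16·1·1 = -48
  -2*X**2*Z ↦ -2·16·1·3 = -96
  X*Y**2 ↦ 1·4·1·1 = 4
  -X*Z**2 ↦ -1·4·1·9 = -36
  -2*Y**3 ↦ -2·1·1·1 = -2
  -2*Y*Z**2 ↦ -2·1·1·9 = -18
  -Z**3 ↦ -1·1·1·27 = -27
Sum: F(4, 1, 3) = (64) + (-48) + (-96) + (4) + (-36) + (-2) + (-18) + (-27) = -159.
Reducing mod 7: -159 ≡ 2 (mod 7).
Since F(a, b, c) ≡ 2 ≠ 0 (mod 7), P does NOT lie on the curve.


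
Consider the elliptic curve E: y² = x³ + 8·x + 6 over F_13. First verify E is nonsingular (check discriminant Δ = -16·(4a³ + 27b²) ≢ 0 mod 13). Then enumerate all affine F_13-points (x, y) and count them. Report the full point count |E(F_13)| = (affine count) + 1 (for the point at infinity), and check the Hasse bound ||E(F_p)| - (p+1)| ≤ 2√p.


Affine points = {(2, 2), (2, 11), (6, 6), (6, 7), (8, 6), (8, 7), (9, 1), (9, 12), (12, 6), (12, 7)}; affine count = 10; |E(F_13)| = 11.

Discriminant check: Δ ∝ 4a³ + 27b² = 4·8³ + 27·6² = 4·512 + 27·36 ≡ 4 (mod 13). Nonzero ⇒ E is nonsingular.
For each x ∈ F_13, compute rhs = x³ + 8·x + 6 mod 13, then count y ∈ F_13 with y² ≡ rhs.
  x = 0: rhs = 6, matching y values: none (0 points).
  x = 1: rhs = 2, matching y values: none (0 points).
  x = 2: rhs = 4, matching y values: 2, 11 (2 points).
  x = 3: rhs = 5, matching y values: none (0 points).
  x = 4: rhs = 11, matching y values: none (0 points).
  x = 5: rhs = 2, matching y values: none (0 points).
  x = 6: rhs = 10, matching y values: 6, 7 (2 points).
  x = 7: rhs = 2, matching y values: none (0 points).
  x = 8: rhs = 10, matching y values: 6, 7 (2 points).
  x = 9: rhs = 1, matching y values: 1, 12 (2 points).
  x = 10: rhs = 7, matching y values: none (0 points).
  x = 11: rhs = 8, matching y values: none (0 points).
  x = 12: rhs = 10, matching y values: 6, 7 (2 points).
Total affine count: 10.
Full point count |E(F_13)| = 10 + 1 = 11.
Hasse bound: |11 − (13+1)| = |-3| = 3 ≤ 2√13 ≈ 7.2111 ✓.


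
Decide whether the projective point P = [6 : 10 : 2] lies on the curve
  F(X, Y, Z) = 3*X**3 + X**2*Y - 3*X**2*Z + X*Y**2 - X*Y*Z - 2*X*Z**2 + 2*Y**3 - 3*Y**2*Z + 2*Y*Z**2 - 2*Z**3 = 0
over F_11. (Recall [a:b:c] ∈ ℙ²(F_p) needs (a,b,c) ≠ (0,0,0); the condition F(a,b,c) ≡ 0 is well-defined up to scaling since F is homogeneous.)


F(6,10,2) ≡ 4 (mod 11); P is NOT on the curve.

Evaluate F(6, 10, 2) term-by-term (mod 11).
  3*X**3 ↦ 3·216·1·1 = 648
  X**2*Y ↦ 1·36·10·1 = 360
  -3*X**2*Z ↦ -3·36·1·2 = -216
  X*Y**2 ↦ 1·6·100·1 = 600
  -X*Y*Z ↦ -1·6·10·2 = -120
  -2*X*Z**2 ↦ -2·6·1·4 = -48
  2*Y**3 ↦ 2·1·1000·1 = 2000
  -3*Y**2*Z ↦ -3·1·100·2 = -600
  2*Y*Z**2 ↦ 2·1·10·4 = 80
  -2*Z**3 ↦ -2·1·1·8 = -16
Sum: F(6, 10, 2) = (648) + (360) + (-216) + (600) + (-120) + (-48) + (2000) + (-600) + (80) + (-16) = 2688.
Reducing mod 11: 2688 ≡ 4 (mod 11).
Since F(a, b, c) ≡ 4 ≠ 0 (mod 11), P does NOT lie on the curve.


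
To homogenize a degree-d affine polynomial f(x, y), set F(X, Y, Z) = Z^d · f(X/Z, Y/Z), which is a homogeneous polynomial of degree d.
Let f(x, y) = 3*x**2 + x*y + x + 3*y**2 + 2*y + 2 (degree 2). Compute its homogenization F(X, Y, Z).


F(X, Y, Z) = 3*X**2 + X*Y + X*Z + 3*Y**2 + 2*Y*Z + 2*Z**2

deg(f) = 2.
Substitute x = X/Z, y = Y/Z into f, then multiply by Z^2.
  monomial 3·x^2·y^0 ↦ 3·X^2·Y^0·Z^0.
  monomial 1·x^1·y^1 ↦ 1·X^1·Y^1·Z^0.
  monomial 1·x^1·y^0 ↦ 1·X^1·Y^0·Z^1.
  monomial 3·x^0·y^2 ↦ 3·X^0·Y^2·Z^0.
  monomial 2·x^0·y^1 ↦ 2·X^0·Y^1·Z^1.
  monomial 2·x^0·y^0 ↦ 2·X^0·Y^0·Z^2.
Collecting: F(X, Y, Z) = 3*X**2 + X*Y + X*Z + 3*Y**2 + 2*Y*Z + 2*Z**2.


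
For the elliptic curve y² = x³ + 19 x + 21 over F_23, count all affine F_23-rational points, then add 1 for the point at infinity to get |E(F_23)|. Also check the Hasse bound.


Affine points = {(1, 8), (1, 15), (3, 6), (3, 17), (4, 0), (6, 11), (6, 12), (8, 8), (8, 15), (9, 1), (9, 22), (13, 2), (13, 21), (14, 8), (14, 15), (15, 1), (15, 22), (17, 6), (17, 17), (18, 10), (18, 13), (20, 11), (20, 12), (22, 1), (22, 22)}; affine count = 25; |E(F_23)| = 26.

Discriminant check: Δ ∝ 4a³ + 27b² = 4·19³ + 27·21² = 4·6859 + 27·441 ≡ 13 (mod 23). Nonzero ⇒ E is nonsingular.
For each x ∈ F_23, compute rhs = x³ + 19·x + 21 mod 23, then count y ∈ F_23 with y² ≡ rhs.
  x = 0: rhs = 21, matching y values: none (0 points).
  x = 1: rhs = 18, matching y values: 8, 15 (2 points).
  x = 2: rhs = 21, matching y values: none (0 points).
  x = 3: rhs = 13, matching y values: 6, 17 (2 points).
  x = 4: rhs = 0, matching y values: 0 (1 points).
  x = 5: rhs = 11, matching y values: none (0 points).
  x = 6: rhs = 6, matching y values: 11, 12 (2 points).
  x = 7: rhs = 14, matching y values: none (0 points).
  x = 8: rhs = 18, matching y values: 8, 15 (2 points).
  x = 9: rhs = 1, matching y values: 1, 22 (2 points).
  x = 10: rhs = 15, matching y values: none (0 points).
  x = 11: rhs = 20, matching y values: none (0 points).
  x = 12: rhs = 22, matching y values: none (0 points).
  x = 13: rhs = 4, matching y values: 2, 21 (2 points).
  x = 14: rhs = 18, matching y values: 8, 15 (2 points).
  x = 15: rhs = 1, matching y values: 1, 22 (2 points).
  x = 16: rhs = 5, matching y values: none (0 points).
  x = 17: rhs = 13, matching y values: 6, 17 (2 points).
  x = 18: rhs = 8, matching y values: 10, 13 (2 points).
  x = 19: rhs = 19, matching y values: none (0 points).
  x = 20: rhs = 6, matching y values: 11, 12 (2 points).
  x = 21: rhs = 21, matching y values: none (0 points).
  x = 22: rhs = 1, matching y values: 1, 22 (2 points).
Total affine count: 25.
Full point count |E(F_23)| = 25 + 1 = 26.
Hasse bound: |26 − (23+1)| = |2| = 2 ≤ 2√23 ≈ 9.5917 ✓.


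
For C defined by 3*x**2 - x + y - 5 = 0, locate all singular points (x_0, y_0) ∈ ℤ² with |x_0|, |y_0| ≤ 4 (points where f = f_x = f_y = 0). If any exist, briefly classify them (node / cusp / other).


No singular points in the scanned grid; C is smooth there.

Compute partial derivatives:
  f_x = 6*x - 1.
  f_y = 1.
f_y = 1 is a nonzero constant, so f_y never vanishes: no point (x, y) can satisfy f = f_x = f_y = 0. In particular no (x, y) ∈ {−4, ..., 4}² is singular; the curve is smooth.


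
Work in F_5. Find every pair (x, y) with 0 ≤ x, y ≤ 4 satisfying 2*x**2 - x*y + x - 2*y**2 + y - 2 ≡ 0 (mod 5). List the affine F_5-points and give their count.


Affine F_5-points: {(0, 4), (2, 1), (3, 1), (3, 3), (4, 2), (4, 4)}; count = 6.

For each of the 25 pairs (x, y) ∈ F_5², evaluate f(x, y) mod 5. Record the zeros.
  x = 0: [0↦3, 1↦2, 2↦2, 3↦3, 4↦0]  zeros at y ∈ {4}
  x = 1: [0↦1, 1↦4, 2↦3, 3↦3, 4↦4]  zeros at y ∈ ∅
  x = 2: [0↦3, 1↦0, 2↦3, 3↦2, 4↦2]  zeros at y ∈ {1}
  x = 3: [0↦4, 1↦0, 2↦2, 3↦0, 4↦4]  zeros at y ∈ {1, 3}
  x = 4: [0↦4, 1↦4, 2↦0, 3↦2, 4↦0]  zeros at y ∈ {2, 4}
Collecting zeros: affine points = {(0, 4), (2, 1), (3, 1), (3, 3), (4, 2), (4, 4)}.
Total count |C(F_5)_aff| = 6.


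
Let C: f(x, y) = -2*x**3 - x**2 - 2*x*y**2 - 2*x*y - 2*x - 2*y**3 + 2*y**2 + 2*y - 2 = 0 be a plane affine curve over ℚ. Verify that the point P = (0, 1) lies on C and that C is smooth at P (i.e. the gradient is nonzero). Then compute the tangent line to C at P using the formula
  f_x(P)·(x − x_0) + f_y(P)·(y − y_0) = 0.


Tangent line at P: -6*x = 0.

Step 1: f(0, 1) = 0, so P lies on C.
Step 2: partial derivatives
  f_x(x, y) = -6*x**2 - 2*x - 2*y**2 - 2*y - 2, f_y(x, y) = -4*x*y - 2*x - 6*y**2 + 4*y + 2.
  f_x(P) = -6, f_y(P) = 0 (gradient nonzero, so P is smooth).
Step 3: tangent line at P: -6·(x − 0) + 0·(y − 1) = 0.
Expanding: -6*x = 0.


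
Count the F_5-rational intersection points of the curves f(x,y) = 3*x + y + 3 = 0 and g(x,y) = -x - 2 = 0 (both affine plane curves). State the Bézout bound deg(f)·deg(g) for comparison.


Common zeros: {(3, 3)}; count = 1; Bézout bound = 1.

deg(f) = 1, deg(g) = 1, so Bézout bound = 1.
Scan x ∈ F_5. For each x, list the y ∈ F_5 with f(x, y) ≡ 0 and those with g(x, y) ≡ 0 (mod 5); the common zeros in that column are the intersection.
  x = 0: f ≡ 0 at y ∈ {2}; g ≡ 0 at y ∈ ∅; common: ∅.
  x = 1: f ≡ 0 at y ∈ {4}; g ≡ 0 at y ∈ ∅; common: ∅.
  x = 2: f ≡ 0 at y ∈ {1}; g ≡ 0 at y ∈ ∅; common: ∅.
  x = 3: f ≡ 0 at y ∈ {3}; g ≡ 0 at y ∈ {0, 1, 2, 3, 4}; common: {3}.
  x = 4: f ≡ 0 at y ∈ {0}; g ≡ 0 at y ∈ ∅; common: ∅.
Collecting: common zeros = {(3, 3)}, so the count is 1.
Comparison with the Bézout bound: 1 ≤ 1 = deg(f)·deg(g), as expected for curves with no common component (the bound is attained).


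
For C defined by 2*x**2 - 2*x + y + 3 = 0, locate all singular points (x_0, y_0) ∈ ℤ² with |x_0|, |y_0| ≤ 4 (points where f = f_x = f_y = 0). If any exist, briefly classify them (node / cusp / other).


No singular points in the scanned grid; C is smooth there.

Compute partial derivatives:
  f_x = 4*x - 2.
  f_y = 1.
f_y = 1 is a nonzero constant, so f_y never vanishes: no point (x, y) can satisfy f = f_x = f_y = 0. In particular no (x, y) ∈ {−4, ..., 4}² is singular; the curve is smooth.


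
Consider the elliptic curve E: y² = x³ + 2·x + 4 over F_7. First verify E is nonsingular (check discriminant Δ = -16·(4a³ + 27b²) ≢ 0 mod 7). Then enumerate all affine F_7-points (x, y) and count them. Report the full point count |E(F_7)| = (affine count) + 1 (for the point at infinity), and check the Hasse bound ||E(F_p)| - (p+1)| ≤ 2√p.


Affine points = {(0, 2), (0, 5), (1, 0), (2, 3), (2, 4), (3, 3), (3, 4), (6, 1), (6, 6)}; affine count = 9; |E(F_7)| = 10.

Discriminant check: Δ ∝ 4a³ + 27b² = 4·2³ + 27·4² = 4·8 + 27·16 ≡ 2 (mod 7). Nonzero ⇒ E is nonsingular.
For each x ∈ F_7, compute rhs = x³ + 2·x + 4 mod 7, then count y ∈ F_7 with y² ≡ rhs.
  x = 0: rhs = 4, matching y values: 2, 5 (2 points).
  x = 1: rhs = 0, matching y values: 0 (1 points).
  x = 2: rhs = 2, matching y values: 3, 4 (2 points).
  x = 3: rhs = 2, matching y values: 3, 4 (2 points).
  x = 4: rhs = 6, matching y values: none (0 points).
  x = 5: rhs = 6, matching y values: none (0 points).
  x = 6: rhs = 1, matching y values: 1, 6 (2 points).
Total affine count: 9.
Full point count |E(F_7)| = 9 + 1 = 10.
Hasse bound: |10 − (7+1)| = |2| = 2 ≤ 2√7 ≈ 5.2915 ✓.


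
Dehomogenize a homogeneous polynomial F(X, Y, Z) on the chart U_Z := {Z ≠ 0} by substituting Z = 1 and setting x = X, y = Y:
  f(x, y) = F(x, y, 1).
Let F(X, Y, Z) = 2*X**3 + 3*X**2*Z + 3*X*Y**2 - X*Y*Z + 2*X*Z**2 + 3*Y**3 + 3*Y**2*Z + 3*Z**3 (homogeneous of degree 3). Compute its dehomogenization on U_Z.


f(x, y) = 2*x**3 + 3*x**2 + 3*x*y**2 - x*y + 2*x + 3*y**3 + 3*y**2 + 3

On U_Z we set Z = 1. Each monomial c·X^i·Y^j·Z^k in F becomes c·x^i·y^j·1^k = c·x^i·y^j.
Substituting Z = 1: F(X, Y, 1) = 2*x**3 + 3*x**2 + 3*x*y**2 - x*y + 2*x + 3*y**3 + 3*y**2 + 3.
Note: deg(f) ≤ deg(F) = 3; strict inequality happens when F is divisible by Z (lost terms).
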